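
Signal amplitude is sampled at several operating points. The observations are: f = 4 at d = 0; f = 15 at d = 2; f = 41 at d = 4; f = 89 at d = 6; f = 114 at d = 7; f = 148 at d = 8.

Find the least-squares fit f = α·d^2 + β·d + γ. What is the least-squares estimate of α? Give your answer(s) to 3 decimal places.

Compute the Gram sums: Σd^2·d^2 = 8065, Σd^2·d = 1143, Σd^2 = 169, Σd·d = 169, Σd = 27, Σ1 = 6.
Moment sums: Σd^2·f = 18978, Σd·f = 2710, Σf = 411.
Normal equations: [[8065, 1143, 169]; [1143, 169, 27]; [169, 27, 6]]·[α, β, γ]ᵀ = [18978, 2710, 411]ᵀ.
Solving the 3×3 system (Gaussian elimination) gives α = 6729/3202, β = 19103/16010, γ = 31527/8005.

α = 2.101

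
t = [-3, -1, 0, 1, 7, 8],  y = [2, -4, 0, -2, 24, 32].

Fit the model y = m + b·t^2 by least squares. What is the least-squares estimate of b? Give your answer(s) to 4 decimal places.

Compute the Gram sums: Σ1 = 6, Σt^2 = 124, Σt^2·t^2 = 6580.
Moment sums: Σy = 52, Σt^2·y = 3236.
Normal equations: [[6, 124]; [124, 6580]]·[m, b]ᵀ = [52, 3236]ᵀ.
Eliminating b: 6580·(row 1) − 124·(row 2) gives 24104·m = 6580·52 − 124·3236 = -59104, so m = -7388/3013.
Then b = (3236 − 124·(-7388/3013))/6580 = 1621/3013.

b = 0.5380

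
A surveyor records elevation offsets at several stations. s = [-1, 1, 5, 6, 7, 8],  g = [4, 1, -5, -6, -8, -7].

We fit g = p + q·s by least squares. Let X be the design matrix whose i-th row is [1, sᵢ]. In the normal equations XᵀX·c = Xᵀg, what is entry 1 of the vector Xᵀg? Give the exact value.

Entry 1 ↔ basis 1, so (Xᵀg)_{1} = Σᵢ gᵢ = (1)·(4) + (1)·(1) + (1)·(-5) + (1)·(-6) + (1)·(-8) + (1)·(-7) = -21.

-21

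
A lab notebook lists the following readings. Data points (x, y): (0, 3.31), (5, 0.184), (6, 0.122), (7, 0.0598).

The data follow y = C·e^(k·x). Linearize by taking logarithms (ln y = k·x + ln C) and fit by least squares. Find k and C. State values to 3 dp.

k = -0.567, C = 3.305

Let Y = ln y. Fitting Y = k·x + ln C by least squares:
Sums: Σx = 18.0000, Σ(x)² = 110.0000, Σln y = -5.4164, Σx·ln y = -40.8038.
Normal system: [[110.0000, 18.0000]; [18.0000, 4]]·[k, ln C]ᵀ = [-40.8038, -5.4164]ᵀ.
Slope k = (n·Σx·ln y − Σx·Σln y)/(n·Σ(x)² − (Σx)²) = (4·-40.8038 − 18.0000·-5.4164)/116.0000 = -0.56656; ln C = (Σln y − k·Σx)/n = 1.19542, so C = exp(1.19542) = 3.30494.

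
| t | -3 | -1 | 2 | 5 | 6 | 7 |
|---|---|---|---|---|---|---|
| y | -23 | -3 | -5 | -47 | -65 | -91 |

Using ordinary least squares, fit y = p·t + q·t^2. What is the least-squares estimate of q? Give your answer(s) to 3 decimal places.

Forming AᵀA = [[124, 664]; [664, 4420]] and Aᵀy = [-1200, -8204]ᵀ gives AᵀA·[p, q]ᵀ = Aᵀy.
Eliminating q: 4420·(row 1) − 664·(row 2) gives 107184·p = 4420·(-1200) − 664·(-8204) = 143456, so p = 8966/6699.
Then q = ((-8204) − 664·(8966/6699))/4420 = -13781/6699.

q = -2.057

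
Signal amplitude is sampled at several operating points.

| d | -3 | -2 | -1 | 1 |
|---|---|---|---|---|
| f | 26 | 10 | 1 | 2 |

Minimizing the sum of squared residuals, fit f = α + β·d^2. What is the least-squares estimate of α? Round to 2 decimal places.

α = -1.72

From the data, Σ1 = 4, Σd^2 = 15, Σd^2·d^2 = 99.
For Mᵀf: Σf = 39, Σd^2·f = 277.
MᵀM·[α, β]ᵀ = Mᵀf becomes [[4, 15]; [15, 99]]·[α, β]ᵀ = [39, 277]ᵀ.
Δ = 4·99 − 15² = 171.
α = (39·99 − 15·277)/171 = -98/57; β = (4·277 − 15·39)/171 = 523/171.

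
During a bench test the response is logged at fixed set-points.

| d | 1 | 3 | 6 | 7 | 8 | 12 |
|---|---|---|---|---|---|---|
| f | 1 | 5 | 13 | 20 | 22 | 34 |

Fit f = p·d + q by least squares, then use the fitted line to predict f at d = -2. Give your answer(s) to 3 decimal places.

Sums needed: Σd·d = 303, Σd = 37, Σ1 = 6.
Moment sums: Σd·f = 818, Σf = 95.
Normal equations: [[303, 37]; [37, 6]]·[p, q]ᵀ = [818, 95]ᵀ.
Determinant 303·6 − 37² = 449.
p = (818·6 − 37·95)/449 = 1393/449; q = (303·95 − 37·818)/449 = -1481/449.
At d = -2: f̂ = (1393/449)·(-2) + (-1481/449)·(1) = -4267/449.

f̂ = -9.503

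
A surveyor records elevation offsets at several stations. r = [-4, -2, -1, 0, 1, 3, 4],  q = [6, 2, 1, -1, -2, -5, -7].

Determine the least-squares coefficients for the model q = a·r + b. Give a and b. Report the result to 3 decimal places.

Forming XᵀX = [[47, 1]; [1, 7]] and Xᵀq = [-74, -6]ᵀ gives XᵀX·[a, b]ᵀ = Xᵀq.
Determinant 47·7 − 1² = 328.
a = ((-74)·7 − 1·(-6))/328 = -64/41; b = (47·(-6) − 1·(-74))/328 = -26/41.

a = -1.561, b = -0.634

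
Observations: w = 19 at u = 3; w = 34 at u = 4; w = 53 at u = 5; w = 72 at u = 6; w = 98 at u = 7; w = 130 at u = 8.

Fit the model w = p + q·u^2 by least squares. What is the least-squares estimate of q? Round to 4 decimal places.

Forming XᵀX = [[6, 199]; [199, 8755]] and Xᵀw = [406, 17754]ᵀ gives XᵀX·[p, q]ᵀ = Xᵀw.
Eliminating q: 8755·(row 1) − 199·(row 2) gives 12929·p = 8755·406 − 199·17754 = 21484, so p = 21484/12929.
Then q = (17754 − 199·(21484/12929))/8755 = 25730/12929.

q = 1.9901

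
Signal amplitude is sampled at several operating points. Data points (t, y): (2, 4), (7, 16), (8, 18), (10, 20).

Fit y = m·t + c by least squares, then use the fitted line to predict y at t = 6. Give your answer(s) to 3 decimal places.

ŷ = 12.935

Normal-equation sums: Σt·t = 217, Σt = 27, Σ1 = 4.
And Σt·y = 464, Σy = 58.
So XᵀX·[m, c]ᵀ = Xᵀy: [[217, 27]; [27, 4]]·[m, c]ᵀ = [464, 58]ᵀ.
Eliminating c: 4·(row 1) − 27·(row 2) gives 139·m = 4·464 − 27·58 = 290, so m = 290/139.
Then c = (58 − 27·(290/139))/4 = 58/139.
At t = 6: ŷ = (290/139)·(6) + (58/139)·(1) = 1798/139.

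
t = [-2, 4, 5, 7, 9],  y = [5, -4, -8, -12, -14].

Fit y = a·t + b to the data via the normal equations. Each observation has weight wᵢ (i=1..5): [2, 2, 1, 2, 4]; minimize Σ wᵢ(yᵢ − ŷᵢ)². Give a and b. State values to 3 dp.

a = -1.775, b = 1.703

Compute the Gram sums: Σwᵢ·t·t = 487, Σwᵢ·t = 59, Σwᵢ·1 = 11.
Moment sums: Σwᵢ·t·y = -764, Σwᵢ·y = -86.
XᵀWX·[a, b]ᵀ = XᵀWy becomes [[487, 59]; [59, 11]]·[a, b]ᵀ = [-764, -86]ᵀ.
Determinant 487·11 − 59² = 1876.
a = ((-764)·11 − 59·(-86))/1876 = -1665/938; b = (487·(-86) − 59·(-764))/1876 = 1597/938.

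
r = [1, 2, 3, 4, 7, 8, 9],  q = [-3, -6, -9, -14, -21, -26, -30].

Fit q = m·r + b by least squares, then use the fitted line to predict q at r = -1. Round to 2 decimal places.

q̂ = 3.69

Normal-equation sums: Σr·r = 224, Σr = 34, Σ1 = 7.
Moment sums: Σr·q = -723, Σq = -109.
So MᵀM·[m, b]ᵀ = Mᵀq: [[224, 34]; [34, 7]]·[m, b]ᵀ = [-723, -109]ᵀ.
Eliminating b: 7·(row 1) − 34·(row 2) gives 412·m = 7·(-723) − 34·(-109) = -1355, so m = -1355/412.
Then b = ((-109) − 34·(-1355/412))/7 = 83/206.
At r = -1: q̂ = (-1355/412)·(-1) + (83/206)·(1) = 1521/412.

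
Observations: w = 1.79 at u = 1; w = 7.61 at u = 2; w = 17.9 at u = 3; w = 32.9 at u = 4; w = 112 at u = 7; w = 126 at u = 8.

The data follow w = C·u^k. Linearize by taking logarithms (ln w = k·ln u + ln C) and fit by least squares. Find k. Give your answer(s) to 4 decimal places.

With ln wᵢ as the transformed response and ln uᵢ as the regressor:
AᵀA = [[11.7199, 7.2034]; [7.2034, 6]], rhs = [28.6575, 18.5447]ᵀ  (here Σln u = 7.2034, Σ(ln u)² = 11.7199, Σln w = 18.5447, Σln u·ln w = 28.6575).
Δ = 11.7199·6 − (7.2034)² = 18.4301; k = (28.6575·6 − 7.2034·18.5447)/18.4301 = 2.08137, ln C = (11.7199·18.5447 − 7.2034·28.6575)/18.4301 = 0.59196.

k = 2.0814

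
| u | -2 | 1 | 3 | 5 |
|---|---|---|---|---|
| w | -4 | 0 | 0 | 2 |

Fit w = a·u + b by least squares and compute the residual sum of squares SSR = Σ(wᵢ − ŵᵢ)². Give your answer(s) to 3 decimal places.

Sums needed: Σu·u = 39, Σu = 7, Σ1 = 4.
For Aᵀw: Σu·w = 18, Σw = -2.
Determinant 39·4 − 7² = 107.
a = (18·4 − 7·(-2))/107 = 86/107; b = (39·(-2) − 7·18)/107 = -204/107.
Residuals: -52/107, 118/107, -54/107, -12/107; SSR = 184/107.

SSR = 1.720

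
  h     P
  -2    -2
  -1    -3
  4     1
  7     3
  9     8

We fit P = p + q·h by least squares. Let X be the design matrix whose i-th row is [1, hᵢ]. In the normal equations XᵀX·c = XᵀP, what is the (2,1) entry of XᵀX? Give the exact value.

Row 2 ↔ basis h, column 1 ↔ basis 1, so (XᵀX)_{2,1} = Σᵢ h = (-2)·(1) + (-1)·(1) + (4)·(1) + (7)·(1) + (9)·(1) = 17.

17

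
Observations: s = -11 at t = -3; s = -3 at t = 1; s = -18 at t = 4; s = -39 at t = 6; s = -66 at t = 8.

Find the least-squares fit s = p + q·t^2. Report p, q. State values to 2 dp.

Entries of AᵀA: Σ1 = 5, Σt^2 = 126, Σt^2·t^2 = 5730.
Right-hand side: Σs = -137, Σt^2·s = -6018.
Normal equations: [[5, 126]; [126, 5730]]·[p, q]ᵀ = [-137, -6018]ᵀ.
Eliminating q: 5730·(row 1) − 126·(row 2) gives 12774·p = 5730·(-137) − 126·(-6018) = -26742, so p = -4457/2129.
Then q = ((-6018) − 126·(-4457/2129))/5730 = -2138/2129.

p = -2.09, q = -1.00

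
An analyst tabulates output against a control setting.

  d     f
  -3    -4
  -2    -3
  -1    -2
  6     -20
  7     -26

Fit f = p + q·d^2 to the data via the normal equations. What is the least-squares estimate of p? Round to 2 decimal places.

With design matrix X, XᵀX = [[5, 99]; [99, 3795]] and Xᵀf = [-55, -2044]ᵀ.
Determinant 5·3795 − 99² = 9174.
p = ((-55)·3795 − 99·(-2044))/9174 = -193/278; q = (5·(-2044) − 99·(-55))/9174 = -4775/9174.

p = -0.69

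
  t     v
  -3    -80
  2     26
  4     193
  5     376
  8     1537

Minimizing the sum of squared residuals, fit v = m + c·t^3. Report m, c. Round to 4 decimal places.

The normal system XᵀX·[m, c]ᵀ = Xᵀv is [[5, 682]; [682, 282658]]·[m, c]ᵀ = [2052, 848664]ᵀ.
Determinant 5·282658 − 682² = 948166.
m = (2052·282658 − 682·848664)/948166 = 19764/15293; c = (5·848664 − 682·2052)/948166 = 1421928/474083.

m = 1.2924, c = 2.9993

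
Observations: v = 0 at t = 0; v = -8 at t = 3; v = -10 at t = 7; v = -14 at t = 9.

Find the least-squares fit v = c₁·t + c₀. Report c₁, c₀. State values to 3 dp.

c₁ = -1.395, c₀ = -1.374

The normal equations are: 139·c₁ + 19·c₀ = -220;  19·c₁ + 4·c₀ = -32.
(Σt·t = 139, Σt = 19, Σ1 = 4, Σt·v = -220, Σv = -32.)
Δ = 139·4 − 19² = 195.
c₁ = ((-220)·4 − 19·(-32))/195 = -272/195; c₀ = (139·(-32) − 19·(-220))/195 = -268/195.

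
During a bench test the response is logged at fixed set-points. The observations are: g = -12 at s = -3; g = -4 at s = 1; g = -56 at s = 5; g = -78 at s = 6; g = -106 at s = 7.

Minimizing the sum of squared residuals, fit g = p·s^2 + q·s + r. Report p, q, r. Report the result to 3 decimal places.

From the data, Σs^2·s^2 = 4404, Σs^2·s = 658, Σs^2 = 120, Σs·s = 120, Σs = 16, Σ1 = 5.
For Xᵀg: Σs^2·g = -9514, Σs·g = -1458, Σg = -256.
XᵀX·[p, q, r]ᵀ = Xᵀg becomes [[4404, 658, 120]; [658, 120, 16]; [120, 16, 5]]·[p, q, r]ᵀ = [-9514, -1458, -256]ᵀ.
Solving the 3×3 system (Gaussian elimination) gives p = -71031/37219, q = -62689/37219, r = -264/37219.

p = -1.908, q = -1.684, r = -0.007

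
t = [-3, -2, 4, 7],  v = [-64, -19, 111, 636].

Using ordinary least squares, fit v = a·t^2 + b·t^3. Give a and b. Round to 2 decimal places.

a = -1.06, b = 2.01

From the data, Σt^2·t^2 = 2754, Σt^2·t^3 = 17556, Σt^3·t^3 = 122538.
And Σt^2·v = 32288, Σt^3·v = 227132.
So AᵀA·[a, b]ᵀ = Aᵀv: [[2754, 17556]; [17556, 122538]]·[a, b]ᵀ = [32288, 227132]ᵀ.
Eliminating b: 122538·(row 1) − 17556·(row 2) gives 29256516·a = 122538·32288 − 17556·227132 = -31022448, so a = -2585204/2438043.
Then b = (227132 − 17556·(-2585204/2438043))/122538 = 4889450/2438043.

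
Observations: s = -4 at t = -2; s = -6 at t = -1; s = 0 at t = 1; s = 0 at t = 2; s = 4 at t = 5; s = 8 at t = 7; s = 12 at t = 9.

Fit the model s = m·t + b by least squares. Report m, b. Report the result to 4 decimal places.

Entries of AᵀA: Σt·t = 165, Σt = 21, Σ1 = 7.
Moment sums: Σt·s = 198, Σs = 14.
So AᵀA·[m, b]ᵀ = Aᵀs: [[165, 21]; [21, 7]]·[m, b]ᵀ = [198, 14]ᵀ.
Determinant 165·7 − 21² = 714.
m = (198·7 − 21·14)/714 = 26/17; b = (165·14 − 21·198)/714 = -44/17.

m = 1.5294, b = -2.5882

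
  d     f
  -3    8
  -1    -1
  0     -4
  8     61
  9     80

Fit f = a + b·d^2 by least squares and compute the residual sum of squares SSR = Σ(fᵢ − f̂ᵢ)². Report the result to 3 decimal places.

Compute the Gram sums: Σ1 = 5, Σd^2 = 155, Σd^2·d^2 = 10739.
And Σf = 144, Σd^2·f = 10455.
Eliminating b: 10739·(row 1) − 155·(row 2) gives 29670·a = 10739·144 − 155·10455 = -74109, so a = -24703/9890.
Then b = (10455 − 155·(-24703/9890))/10739 = 1997/1978.
Residuals: 6979/4945, 2414/4945, -14857/9890, -11047/9890, 3559/4945; SSR = 61837/9890.

SSR = 6.252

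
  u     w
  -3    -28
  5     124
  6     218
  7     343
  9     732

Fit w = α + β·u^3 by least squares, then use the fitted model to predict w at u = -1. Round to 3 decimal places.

Normal-equation sums: Σ1 = 5, Σu^3 = 1386, Σu^3·u^3 = 712100.
Moment sums: Σw = 1389, Σu^3·w = 714621.
So MᵀM·[α, β]ᵀ = Mᵀw: [[5, 1386]; [1386, 712100]]·[α, β]ᵀ = [1389, 714621]ᵀ.
det = 5·712100 − 1386² = 1639504.
α = (1389·712100 − 1386·714621)/1639504 = -678903/819752; β = (5·714621 − 1386·1389)/1639504 = 1647951/1639504.
At u = -1: ŵ = (-678903/819752)·(1) + (1647951/1639504)·(-1) = -3005757/1639504.

ŵ = -1.833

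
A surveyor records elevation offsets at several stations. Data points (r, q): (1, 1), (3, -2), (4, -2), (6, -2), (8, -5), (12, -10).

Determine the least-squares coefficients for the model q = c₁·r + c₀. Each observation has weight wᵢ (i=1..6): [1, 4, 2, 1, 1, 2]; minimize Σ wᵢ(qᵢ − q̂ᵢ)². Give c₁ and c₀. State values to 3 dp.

c₁ = -0.905, c₀ = 1.399

Sums needed: Σwᵢ·r·r = 457, Σwᵢ·r = 59, Σwᵢ·1 = 11.
For AᵀWq: Σwᵢ·r·q = -331, Σwᵢ·q = -38.
So AᵀWA·[c₁, c₀]ᵀ = AᵀWq: [[457, 59]; [59, 11]]·[c₁, c₀]ᵀ = [-331, -38]ᵀ.
Δ = 457·11 − 59² = 1546.
c₁ = ((-331)·11 − 59·(-38))/1546 = -1399/1546; c₀ = (457·(-38) − 59·(-331))/1546 = 2163/1546.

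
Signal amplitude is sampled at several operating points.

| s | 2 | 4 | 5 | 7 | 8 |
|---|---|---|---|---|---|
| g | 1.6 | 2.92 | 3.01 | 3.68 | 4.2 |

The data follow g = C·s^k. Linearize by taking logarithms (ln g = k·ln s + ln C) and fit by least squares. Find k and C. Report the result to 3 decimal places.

k = 0.667, C = 1.048

Let Y = ln g. Fitting Y = k·ln s + ln C by least squares:
Sums: Σln s = 7.7142, Σ(ln s)² = 13.1032, Σln g = 5.3815, Σln s·ln g = 9.1043.
Normal system: [[13.1032, 7.7142]; [7.7142, 5]]·[k, ln C]ᵀ = [9.1043, 5.3815]ᵀ.
Solving (det = 6.0066): k = 0.66716, ln C = 0.04698, so C = exp(0.04698) = 1.04810.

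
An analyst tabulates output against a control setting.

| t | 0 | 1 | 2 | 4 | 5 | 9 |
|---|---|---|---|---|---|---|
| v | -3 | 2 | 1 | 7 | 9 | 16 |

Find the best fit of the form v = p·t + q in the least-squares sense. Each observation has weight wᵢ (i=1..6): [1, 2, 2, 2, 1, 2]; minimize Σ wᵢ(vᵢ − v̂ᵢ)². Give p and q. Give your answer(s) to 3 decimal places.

The normal system AᵀWA·[p, q]ᵀ = AᵀWv is [[229, 37]; [37, 10]]·[p, q]ᵀ = [397, 58]ᵀ.
Eliminating q: 10·(row 1) − 37·(row 2) gives 921·p = 10·397 − 37·58 = 1824, so p = 608/307.
Then q = (58 − 37·(608/307))/10 = -469/307.

p = 1.980, q = -1.528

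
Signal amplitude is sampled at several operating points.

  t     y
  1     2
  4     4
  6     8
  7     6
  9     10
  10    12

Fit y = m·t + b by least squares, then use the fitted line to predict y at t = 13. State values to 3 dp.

ŷ = 14.353

With design matrix M, MᵀM = [[283, 37]; [37, 6]] and Mᵀy = [318, 42]ᵀ.
Δ = 283·6 − 37² = 329.
m = (318·6 − 37·42)/329 = 354/329; b = (283·42 − 37·318)/329 = 120/329.
At t = 13: ŷ = (354/329)·(13) + (120/329)·(1) = 4722/329.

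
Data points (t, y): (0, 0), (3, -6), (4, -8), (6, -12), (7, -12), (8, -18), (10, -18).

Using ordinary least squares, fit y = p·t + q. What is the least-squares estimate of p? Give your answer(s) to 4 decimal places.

Compute the Gram sums: Σt·t = 274, Σt = 38, Σ1 = 7.
And Σt·y = -530, Σy = -74.
Eliminating q: 7·(row 1) − 38·(row 2) gives 474·p = 7·(-530) − 38·(-74) = -898, so p = -449/237.
Then q = ((-74) − 38·(-449/237))/7 = -68/237.

p = -1.8945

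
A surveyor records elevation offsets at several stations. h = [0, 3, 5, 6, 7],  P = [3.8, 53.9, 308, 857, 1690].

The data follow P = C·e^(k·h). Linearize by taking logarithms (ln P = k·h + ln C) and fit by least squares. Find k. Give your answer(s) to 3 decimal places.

k = 0.882

Linearized form: ln P = k·h + ln C. From the 5 transformed points,
Σh = 21.0000, Σ(h)² = 119.0000, Σln P = 25.2382, Σh·ln P = 133.1599.
Equations: 119.0000·k + 21.0000·ln C = 133.1599;  21.0000·k + 5·ln C = 25.2382.
Solving (det = 154.0000): k = 0.88181, ln C = 1.34404.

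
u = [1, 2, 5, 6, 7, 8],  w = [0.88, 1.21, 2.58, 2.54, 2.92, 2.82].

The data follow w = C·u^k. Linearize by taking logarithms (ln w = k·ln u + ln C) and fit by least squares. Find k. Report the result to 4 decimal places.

k = 0.6131

With ln wᵢ as the transformed response and ln uᵢ as the regressor:
Σln u = 8.1197, Σ(ln u)² = 14.3918, Σln w = 4.0511, Σln u·ln w = 7.5688.
Equations: 14.3918·k + 8.1197·ln C = 7.5688;  8.1197·k + 6·ln C = 4.0511.
Δ = 14.3918·6 − (8.1197)² = 20.4213; k = (7.5688·6 − 8.1197·4.0511)/20.4213 = 0.61305, ln C = (14.3918·4.0511 − 8.1197·7.5688)/20.4213 = -0.15446.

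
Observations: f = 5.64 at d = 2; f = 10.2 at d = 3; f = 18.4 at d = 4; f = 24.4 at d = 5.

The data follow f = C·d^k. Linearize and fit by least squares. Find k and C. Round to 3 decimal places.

k = 1.640, C = 1.780

Taking logs, ln f = k·ln d + ln C, so regress ln f on ln d.
XᵀX = [[6.1995, 4.7875]; [4.7875, 4]], rhs = [12.9293, 10.1592]ᵀ  (here Σln d = 4.7875, Σ(ln d)² = 6.1995, Σln f = 10.1592, Σln d·ln f = 12.9293).
Solving (det = 1.8779): k = 1.64020, ln C = 0.57669, so C = exp(0.57669) = 1.78014.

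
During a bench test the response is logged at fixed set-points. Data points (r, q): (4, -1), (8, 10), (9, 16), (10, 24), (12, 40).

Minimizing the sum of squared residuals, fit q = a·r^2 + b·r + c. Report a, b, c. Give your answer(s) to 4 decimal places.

a = 0.5709, b = -3.9605, c = 5.6154

From the data, Σr^2·r^2 = 41649, Σr^2·r = 4033, Σr^2 = 405, Σr·r = 405, Σr = 43, Σ1 = 5.
Moment sums: Σr^2·q = 10080, Σr·q = 940, Σq = 89.
Normal equations: [[41649, 4033, 405]; [4033, 405, 43]; [405, 43, 5]]·[a, b, c]ᵀ = [10080, 940, 89]ᵀ.
Solving the 3×3 system (Gaussian elimination) gives a = 1143/2002, b = -7929/2002, c = 73/13.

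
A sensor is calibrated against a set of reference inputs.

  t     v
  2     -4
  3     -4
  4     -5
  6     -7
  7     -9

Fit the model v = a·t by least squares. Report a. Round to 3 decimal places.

AᵀA·[a]ᵀ = Aᵀv reads: 114·a = -145.
Hence a = -145 / 114 ≈ -1.27193.

a = -1.272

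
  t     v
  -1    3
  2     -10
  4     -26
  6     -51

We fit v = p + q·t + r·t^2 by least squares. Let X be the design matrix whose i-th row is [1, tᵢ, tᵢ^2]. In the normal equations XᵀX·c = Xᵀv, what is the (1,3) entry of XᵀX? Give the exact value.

57

Row 1 ↔ basis 1, column 3 ↔ basis t^2, so (XᵀX)_{1,3} = Σᵢ t^2 = (1)·(1) + (1)·(4) + (1)·(16) + (1)·(36) = 57.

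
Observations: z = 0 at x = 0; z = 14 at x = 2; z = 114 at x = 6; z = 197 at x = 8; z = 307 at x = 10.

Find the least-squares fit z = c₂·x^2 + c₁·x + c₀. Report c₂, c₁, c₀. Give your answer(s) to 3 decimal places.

The normal equations are: 15408·c₂ + 1736·c₁ + 204·c₀ = 47468;  1736·c₂ + 204·c₁ + 26·c₀ = 5358;  204·c₂ + 26·c₁ + 5·c₀ = 632.
(Σx^2·x^2 = 15408, Σx^2·x = 1736, Σx^2 = 204, Σx·x = 204, Σx = 26, Σ1 = 5, Σx^2·z = 47468, Σx·z = 5358, Σz = 632.)
Solving the 3×3 system (Gaussian elimination) gives c₂ = 519/176, c₁ = 103/88, c₀ = 0.

c₂ = 2.949, c₁ = 1.170, c₀ = 0.000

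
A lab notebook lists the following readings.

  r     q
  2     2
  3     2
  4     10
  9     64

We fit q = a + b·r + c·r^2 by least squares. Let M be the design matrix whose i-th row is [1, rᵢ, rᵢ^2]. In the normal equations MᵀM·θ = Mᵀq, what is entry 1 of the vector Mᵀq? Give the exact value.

Entry 1 ↔ basis 1, so (Mᵀq)_{1} = Σᵢ qᵢ = (1)·(2) + (1)·(2) + (1)·(10) + (1)·(64) = 78.

78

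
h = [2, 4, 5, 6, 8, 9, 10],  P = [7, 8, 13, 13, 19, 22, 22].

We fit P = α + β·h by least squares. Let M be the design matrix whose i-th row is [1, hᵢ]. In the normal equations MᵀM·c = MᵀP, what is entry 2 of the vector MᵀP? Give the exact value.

Entry 2 ↔ basis h, so (MᵀP)_{2} = Σᵢ (h)·Pᵢ = (2)·(7) + (4)·(8) + (5)·(13) + (6)·(13) + (8)·(19) + (9)·(22) + (10)·(22) = 759.

759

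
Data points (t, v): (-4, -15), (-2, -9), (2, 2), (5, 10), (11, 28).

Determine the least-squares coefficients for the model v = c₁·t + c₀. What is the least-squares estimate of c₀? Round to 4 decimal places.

c₀ = -3.6261

Entries of AᵀA: Σt·t = 170, Σt = 12, Σ1 = 5.
For Aᵀv: Σt·v = 440, Σv = 16.
So AᵀA·[c₁, c₀]ᵀ = Aᵀv: [[170, 12]; [12, 5]]·[c₁, c₀]ᵀ = [440, 16]ᵀ.
det = 170·5 − 12² = 706.
c₁ = (440·5 − 12·16)/706 = 1004/353; c₀ = (170·16 − 12·440)/706 = -1280/353.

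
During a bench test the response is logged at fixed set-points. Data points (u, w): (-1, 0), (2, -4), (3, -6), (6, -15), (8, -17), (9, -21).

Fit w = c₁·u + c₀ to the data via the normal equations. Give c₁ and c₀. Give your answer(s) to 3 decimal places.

c₁ = -2.143, c₀ = -0.857

With design matrix X, XᵀX = [[195, 27]; [27, 6]] and Xᵀw = [-441, -63]ᵀ.
Determinant 195·6 − 27² = 441.
c₁ = ((-441)·6 − 27·(-63))/441 = -15/7; c₀ = (195·(-63) − 27·(-441))/441 = -6/7.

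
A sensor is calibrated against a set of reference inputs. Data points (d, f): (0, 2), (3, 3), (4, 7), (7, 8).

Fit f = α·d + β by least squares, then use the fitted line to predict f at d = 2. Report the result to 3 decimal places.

Sums needed: Σd·d = 74, Σd = 14, Σ1 = 4.
Moment sums: Σd·f = 93, Σf = 20.
MᵀM·[α, β]ᵀ = Mᵀf becomes [[74, 14]; [14, 4]]·[α, β]ᵀ = [93, 20]ᵀ.
Eliminating β: 4·(row 1) − 14·(row 2) gives 100·α = 4·93 − 14·20 = 92, so α = 23/25.
Then β = (20 − 14·(23/25))/4 = 89/50.
At d = 2: f̂ = (23/25)·(2) + (89/50)·(1) = 181/50.

f̂ = 3.620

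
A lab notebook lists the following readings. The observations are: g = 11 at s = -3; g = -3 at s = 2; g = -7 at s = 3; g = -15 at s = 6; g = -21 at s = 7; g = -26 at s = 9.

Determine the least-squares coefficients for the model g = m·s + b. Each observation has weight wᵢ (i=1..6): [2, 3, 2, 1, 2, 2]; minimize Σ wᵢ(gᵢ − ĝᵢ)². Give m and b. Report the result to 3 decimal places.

m = -3.146, b = 2.369

Compute the Gram sums: Σwᵢ·s·s = 344, Σwᵢ·s = 44, Σwᵢ·1 = 12.
Moment sums: Σwᵢ·s·g = -978, Σwᵢ·g = -110.
So XᵀWX·[m, b]ᵀ = XᵀWg: [[344, 44]; [44, 12]]·[m, b]ᵀ = [-978, -110]ᵀ.
Eliminating b: 12·(row 1) − 44·(row 2) gives 2192·m = 12·(-978) − 44·(-110) = -6896, so m = -431/137.
Then b = ((-110) − 44·(-431/137))/12 = 649/274.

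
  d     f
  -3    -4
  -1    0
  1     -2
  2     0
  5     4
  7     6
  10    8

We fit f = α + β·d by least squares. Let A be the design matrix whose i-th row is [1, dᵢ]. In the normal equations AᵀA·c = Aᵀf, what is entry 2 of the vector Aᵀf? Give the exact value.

Entry 2 ↔ basis d, so (Aᵀf)_{2} = Σᵢ (d)·fᵢ = (-3)·(-4) + (-1)·(0) + (1)·(-2) + (2)·(0) + (5)·(4) + (7)·(6) + (10)·(8) = 152.

152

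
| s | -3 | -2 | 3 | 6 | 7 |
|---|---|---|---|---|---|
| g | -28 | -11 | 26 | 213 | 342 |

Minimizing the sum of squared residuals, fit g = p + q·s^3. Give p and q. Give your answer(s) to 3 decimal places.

Compute the Gram sums: Σ1 = 5, Σs^3 = 551, Σs^3·s^3 = 165827.
For Mᵀg: Σg = 542, Σs^3·g = 164860.
So MᵀM·[p, q]ᵀ = Mᵀg: [[5, 551]; [551, 165827]]·[p, q]ᵀ = [542, 164860]ᵀ.
Determinant 5·165827 − 551² = 525534.
p = (542·165827 − 551·164860)/525534 = -479813/262767; q = (5·164860 − 551·542)/525534 = 262829/262767.

p = -1.826, q = 1.000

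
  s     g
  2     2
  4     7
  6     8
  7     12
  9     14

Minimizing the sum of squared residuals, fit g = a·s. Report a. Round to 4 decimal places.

a = 1.5591

Setting ∂/∂a … = 0 gives: 186·a = 290.
(Σs·s = 186, Σs·g = 290.)
Hence a = 290 / 186 ≈ 1.55914.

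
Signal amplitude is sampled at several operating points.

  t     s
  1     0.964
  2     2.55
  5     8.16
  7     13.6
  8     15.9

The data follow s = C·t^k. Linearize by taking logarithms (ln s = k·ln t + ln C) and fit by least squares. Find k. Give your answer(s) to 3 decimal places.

Taking logs, ln s = k·ln t + ln C, so regress ln s on ln t.
Σln t = 6.3279, Σ(ln t)² = 11.1814, Σln s = 8.3751, Σln t·ln s = 14.8588.
Normal system: [[11.1814, 6.3279]; [6.3279, 5]]·[k, ln C]ᵀ = [14.8588, 8.3751]ᵀ.
Δ = 11.1814·5 − (6.3279)² = 15.8642; k = (14.8588·5 − 6.3279·8.3751)/15.8642 = 1.34247, ln C = (11.1814·8.3751 − 6.3279·14.8588)/15.8642 = -0.02401.

k = 1.342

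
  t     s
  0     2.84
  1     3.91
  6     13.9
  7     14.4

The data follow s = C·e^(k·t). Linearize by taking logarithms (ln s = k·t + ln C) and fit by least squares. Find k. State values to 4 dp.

k = 0.2393

With ln sᵢ as the transformed response and tᵢ as the regressor:
Σt = 14.0000, Σ(t)² = 86.0000, Σln s = 7.7065, Σt·ln s = 35.8255.
Equations: 86.0000·k + 14.0000·ln C = 35.8255;  14.0000·k + 4·ln C = 7.7065.
Δ = 86.0000·4 − (14.0000)² = 148.0000; k = (35.8255·4 − 14.0000·7.7065)/148.0000 = 0.23927, ln C = (86.0000·7.7065 − 14.0000·35.8255)/148.0000 = 1.08918.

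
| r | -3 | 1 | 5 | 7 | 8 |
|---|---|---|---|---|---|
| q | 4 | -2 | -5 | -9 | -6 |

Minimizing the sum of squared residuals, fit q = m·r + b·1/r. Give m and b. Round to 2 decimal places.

From the data, Σr·r = 148, Σr·1/r = 5, Σ1/r·1/r = 837649/705600.
Right-hand side: Σr·q = -150, Σ1/r·q = -535/84.
Δ = 148·(837649/705600) − 5² = 26583013/176400.
m = ((-150)·(837649/705600) − 5·(-535/84))/(26583013/176400) = -51588675/53166026; b = (148·(-535/84) − 5·(-150))/(26583013/176400) = -33978000/26583013.

m = -0.97, b = -1.28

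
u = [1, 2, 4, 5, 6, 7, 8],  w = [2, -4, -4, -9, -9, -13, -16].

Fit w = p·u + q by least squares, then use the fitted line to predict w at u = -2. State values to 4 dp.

ŵ = 7.7790

Forming MᵀM = [[195, 33]; [33, 7]] and Mᵀw = [-340, -53]ᵀ gives MᵀM·[p, q]ᵀ = Mᵀw.
det = 195·7 − 33² = 276.
p = ((-340)·7 − 33·(-53))/276 = -631/276; q = (195·(-53) − 33·(-340))/276 = 295/92.
At u = -2: ŵ = (-631/276)·(-2) + (295/92)·(1) = 2147/276.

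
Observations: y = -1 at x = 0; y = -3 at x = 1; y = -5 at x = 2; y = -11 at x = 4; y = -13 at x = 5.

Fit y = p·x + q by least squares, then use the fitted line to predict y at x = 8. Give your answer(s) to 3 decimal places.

ŷ = -20.535

Forming AᵀA = [[46, 12]; [12, 5]] and Aᵀy = [-122, -33]ᵀ gives AᵀA·[p, q]ᵀ = Aᵀy.
Δ = 46·5 − 12² = 86.
p = ((-122)·5 − 12·(-33))/86 = -107/43; q = (46·(-33) − 12·(-122))/86 = -27/43.
At x = 8: ŷ = (-107/43)·(8) + (-27/43)·(1) = -883/43.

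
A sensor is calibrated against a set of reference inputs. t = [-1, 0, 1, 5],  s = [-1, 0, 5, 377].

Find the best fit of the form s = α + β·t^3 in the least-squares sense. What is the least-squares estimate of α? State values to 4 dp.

Normal-equation sums: Σ1 = 4, Σt^3 = 125, Σt^3·t^3 = 15627.
Right-hand side: Σs = 381, Σt^3·s = 47131.
Eliminating β: 15627·(row 1) − 125·(row 2) gives 46883·α = 15627·381 − 125·47131 = 62512, so α = 62512/46883.
Then β = (47131 − 125·(62512/46883))/15627 = 140899/46883.

α = 1.3334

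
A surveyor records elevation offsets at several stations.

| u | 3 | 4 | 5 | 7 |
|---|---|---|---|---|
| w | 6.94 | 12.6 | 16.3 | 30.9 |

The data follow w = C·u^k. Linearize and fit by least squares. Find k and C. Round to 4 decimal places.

k = 1.7218, C = 1.0759

Linearized form: ln w = k·ln u + ln C. From the 4 transformed points,
Σln u = 6.0403, Σ(ln u)² = 9.5056, Σln w = 10.6929, Σln u·ln w = 16.8089.
Equations: 9.5056·k + 6.0403·ln C = 16.8089;  6.0403·k + 4·ln C = 10.6929.
Δ = 9.5056·4 − (6.0403)² = 1.5378; k = (16.8089·4 − 6.0403·10.6929)/1.5378 = 1.72183, ln C = (9.5056·10.6929 − 6.0403·16.8089)/1.5378 = 0.07316, so C = exp(0.07316) = 1.07591.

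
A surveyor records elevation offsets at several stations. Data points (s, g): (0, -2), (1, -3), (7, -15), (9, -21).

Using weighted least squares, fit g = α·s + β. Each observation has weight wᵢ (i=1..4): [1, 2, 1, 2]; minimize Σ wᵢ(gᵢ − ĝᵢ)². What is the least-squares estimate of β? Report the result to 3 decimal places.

β = -1.169

The normal equations are: 213·α + 27·β = -489;  27·α + 6·β = -65.
(Σwᵢ·s·s = 213, Σwᵢ·s = 27, Σwᵢ·1 = 6, Σwᵢ·s·g = -489, Σwᵢ·g = -65.)
det = 213·6 − 27² = 549.
α = ((-489)·6 − 27·(-65))/549 = -131/61; β = (213·(-65) − 27·(-489))/549 = -214/183.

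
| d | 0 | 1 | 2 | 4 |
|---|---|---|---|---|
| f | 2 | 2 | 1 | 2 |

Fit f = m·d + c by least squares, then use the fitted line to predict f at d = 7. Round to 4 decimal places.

f̂ = 1.6000

The normal system MᵀM·[m, c]ᵀ = Mᵀf is [[21, 7]; [7, 4]]·[m, c]ᵀ = [12, 7]ᵀ.
det = 21·4 − 7² = 35.
m = (12·4 − 7·7)/35 = -1/35; c = (21·7 − 7·12)/35 = 9/5.
At d = 7: f̂ = (-1/35)·(7) + (9/5)·(1) = 8/5.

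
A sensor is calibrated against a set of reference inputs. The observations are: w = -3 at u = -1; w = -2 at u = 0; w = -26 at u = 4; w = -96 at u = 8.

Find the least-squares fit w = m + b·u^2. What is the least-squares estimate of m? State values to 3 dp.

Sums needed: Σ1 = 4, Σu^2 = 81, Σu^2·u^2 = 4353.
And Σw = -127, Σu^2·w = -6563.
Normal equations: [[4, 81]; [81, 4353]]·[m, b]ᵀ = [-127, -6563]ᵀ.
Eliminating b: 4353·(row 1) − 81·(row 2) gives 10851·m = 4353·(-127) − 81·(-6563) = -21228, so m = -7076/3617.
Then b = ((-6563) − 81·(-7076/3617))/4353 = -15965/10851.

m = -1.956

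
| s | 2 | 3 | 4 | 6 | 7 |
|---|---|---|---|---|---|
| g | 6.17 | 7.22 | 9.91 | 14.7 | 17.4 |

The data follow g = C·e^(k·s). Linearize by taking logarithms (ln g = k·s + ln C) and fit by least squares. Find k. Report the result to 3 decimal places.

k = 0.214

Linearized form: ln g = k·s + ln C. From the 5 transformed points,
XᵀX = [[114.0000, 22.0000]; [22.0000, 5]], rhs = [54.8665, 11.6344]ᵀ  (here Σs = 22.0000, Σ(s)² = 114.0000, Σln g = 11.6344, Σs·ln g = 54.8665).
Solving (det = 86.0000): k = 0.21367, ln C = 1.38674.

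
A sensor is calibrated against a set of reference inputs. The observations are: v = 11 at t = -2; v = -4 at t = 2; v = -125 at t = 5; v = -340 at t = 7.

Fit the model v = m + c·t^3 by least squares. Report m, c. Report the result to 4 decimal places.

m = 2.6979, c = -1.0017

The normal system XᵀX·[m, c]ᵀ = Xᵀv is [[4, 468]; [468, 133402]]·[m, c]ᵀ = [-458, -132365]ᵀ.
Δ = 4·133402 − 468² = 314584.
m = ((-458)·133402 − 468·(-132365))/314584 = 106088/39323; c = (4·(-132365) − 468·(-458))/314584 = -78779/78646.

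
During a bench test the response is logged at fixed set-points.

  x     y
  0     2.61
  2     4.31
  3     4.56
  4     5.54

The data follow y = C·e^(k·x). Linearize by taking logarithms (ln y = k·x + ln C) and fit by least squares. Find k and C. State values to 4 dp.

Linearized form: ln y = k·x + ln C. From the 4 transformed points,
Σx = 9.0000, Σ(x)² = 29.0000, Σln y = 5.6496, Σx·ln y = 14.3218.
Normal system: [[29.0000, 9.0000]; [9.0000, 4]]·[k, ln C]ᵀ = [14.3218, 5.6496]ᵀ.
Slope k = (n·Σx·ln y − Σx·Σln y)/(n·Σ(x)² − (Σx)²) = (4·14.3218 − 9.0000·5.6496)/35.0000 = 0.18402; ln C = (Σln y − k·Σx)/n = 0.99835, so C = exp(0.99835) = 2.71379.

k = 0.1840, C = 2.7138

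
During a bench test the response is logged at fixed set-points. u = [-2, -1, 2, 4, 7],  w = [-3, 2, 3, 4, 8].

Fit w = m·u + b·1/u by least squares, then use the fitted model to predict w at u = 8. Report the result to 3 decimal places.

With design matrix X, XᵀX = [[74, 5]; [5, 1241/784]] and Xᵀw = [82, 22/7]ᵀ.
Δ = 74·(1241/784) − 5² = 36117/392.
m = (82·(1241/784) − 5·(22/7))/(36117/392) = 4969/4013; b = (74·(22/7) − 5·82)/(36117/392) = -7728/4013.
At u = 8: ŵ = (4969/4013)·(8) + (-7728/4013)·(1/8) = 38786/4013.

ŵ = 9.665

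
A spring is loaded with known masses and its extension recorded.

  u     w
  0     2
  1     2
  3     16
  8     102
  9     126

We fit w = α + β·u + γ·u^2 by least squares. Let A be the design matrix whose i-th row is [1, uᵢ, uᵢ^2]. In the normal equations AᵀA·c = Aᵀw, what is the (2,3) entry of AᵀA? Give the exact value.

1269

Row 2 ↔ basis u, column 3 ↔ basis u^2, so (AᵀA)_{2,3} = Σᵢ (u)·(u^2) = (0)·(0) + (1)·(1) + (3)·(9) + (8)·(64) + (9)·(81) = 1269.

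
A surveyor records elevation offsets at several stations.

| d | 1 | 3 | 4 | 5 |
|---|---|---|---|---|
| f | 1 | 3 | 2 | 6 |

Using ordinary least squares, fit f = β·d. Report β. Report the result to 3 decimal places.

β = 0.941

Entries of MᵀM: Σd·d = 51.
For Mᵀf: Σd·f = 48.
MᵀM·[β]ᵀ = Mᵀf becomes [[51]]·[β]ᵀ = [48]ᵀ.
β = 48/51 = 0.941176.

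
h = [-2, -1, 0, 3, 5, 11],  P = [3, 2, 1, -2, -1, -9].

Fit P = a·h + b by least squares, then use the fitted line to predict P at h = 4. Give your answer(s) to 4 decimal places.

The normal equations are: 160·a + 16·b = -118;  16·a + 6·b = -6.
(Σh·h = 160, Σh = 16, Σ1 = 6, Σh·P = -118, ΣP = -6.)
Eliminating b: 6·(row 1) − 16·(row 2) gives 704·a = 6·(-118) − 16·(-6) = -612, so a = -153/176.
Then b = ((-6) − 16·(-153/176))/6 = 29/22.
At h = 4: P̂ = (-153/176)·(4) + (29/22)·(1) = -95/44.

P̂ = -2.1591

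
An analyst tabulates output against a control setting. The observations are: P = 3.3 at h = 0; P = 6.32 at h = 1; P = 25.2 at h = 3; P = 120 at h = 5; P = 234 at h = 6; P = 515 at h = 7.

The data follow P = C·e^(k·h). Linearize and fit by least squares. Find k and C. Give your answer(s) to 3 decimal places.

k = 0.724, C = 3.117

Linearized form: ln P = k·h + ln C. From the 6 transformed points,
Σh = 22.0000, Σ(h)² = 120.0000, Σln P = 22.7515, Σh·ln P = 111.9028.
Equations: 120.0000·k + 22.0000·ln C = 111.9028;  22.0000·k + 6·ln C = 22.7515.
Slope k = (n·Σh·ln P − Σh·Σln P)/(n·Σ(h)² − (Σh)²) = (6·111.9028 − 22.0000·22.7515)/236.0000 = 0.72409; ln C = (Σln P − k·Σh)/n = 1.13692, so C = exp(1.13692) = 3.11717.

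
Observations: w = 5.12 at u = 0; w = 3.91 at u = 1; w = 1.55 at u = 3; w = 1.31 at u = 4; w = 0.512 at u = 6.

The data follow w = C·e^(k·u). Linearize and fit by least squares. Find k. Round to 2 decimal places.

Linearized form: ln w = k·u + ln C. From the 5 transformed points,
Σu = 14.0000, Σ(u)² = 62.0000, Σln w = 3.0355, Σu·ln w = -0.2582.
Equations: 62.0000·k + 14.0000·ln C = -0.2582;  14.0000·k + 5·ln C = 3.0355.
Solving (det = 114.0000): k = -0.38411, ln C = 1.68261.

k = -0.38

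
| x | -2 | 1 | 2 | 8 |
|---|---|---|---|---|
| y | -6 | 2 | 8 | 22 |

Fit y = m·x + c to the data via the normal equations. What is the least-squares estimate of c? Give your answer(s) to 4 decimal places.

c = 0.2085

Compute the Gram sums: Σx·x = 73, Σx = 9, Σ1 = 4.
For Aᵀy: Σx·y = 206, Σy = 26.
Normal equations: [[73, 9]; [9, 4]]·[m, c]ᵀ = [206, 26]ᵀ.
Eliminating c: 4·(row 1) − 9·(row 2) gives 211·m = 4·206 − 9·26 = 590, so m = 590/211.
Then c = (26 − 9·(590/211))/4 = 44/211.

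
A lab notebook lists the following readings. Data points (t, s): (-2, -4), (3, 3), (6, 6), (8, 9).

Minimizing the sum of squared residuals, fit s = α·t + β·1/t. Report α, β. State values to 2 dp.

Compute the Gram sums: Σt·t = 113, Σt·1/t = 4, Σ1/t·1/t = 233/576.
For Mᵀs: Σt·s = 125, Σ1/t·s = 41/8.
det = 113·(233/576) − 4² = 17113/576.
α = (125·(233/576) − 4·(41/8))/(17113/576) = 17317/17113; β = (113·(41/8) − 4·125)/(17113/576) = 45576/17113.

α = 1.01, β = 2.66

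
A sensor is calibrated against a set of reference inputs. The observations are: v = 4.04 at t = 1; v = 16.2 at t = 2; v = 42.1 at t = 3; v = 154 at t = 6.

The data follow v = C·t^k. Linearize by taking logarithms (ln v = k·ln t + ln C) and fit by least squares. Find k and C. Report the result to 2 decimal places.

Linearized form: ln v = k·ln t + ln C. From the 4 transformed points,
Over the data: Σln t = 3.5835, Σ(ln t)² = 4.8978, Σln v = 12.9583, Σln t·ln v = 15.0643.
Normal system: [[4.8978, 3.5835]; [3.5835, 4]]·[k, ln C]ᵀ = [15.0643, 12.9583]ᵀ.
Slope k = (n·Σln t·ln v − Σln t·Σln v)/(n·Σ(ln t)² − (Σln t)²) = (4·15.0643 − 3.5835·12.9583)/6.7496 = 2.04768; ln C = (Σln v − k·Σln t)/n = 1.40509, so C = exp(1.40509) = 4.07590.

k = 2.05, C = 4.08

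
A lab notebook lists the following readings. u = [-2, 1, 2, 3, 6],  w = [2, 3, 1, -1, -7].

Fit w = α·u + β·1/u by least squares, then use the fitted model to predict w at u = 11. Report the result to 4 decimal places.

ŵ = -12.9656

Forming MᵀM = [[54, 5]; [5, 59/36]] and Mᵀw = [-44, 1]ᵀ gives MᵀM·[α, β]ᵀ = Mᵀw.
det = 54·(59/36) − 5² = 127/2.
α = ((-44)·(59/36) − 5·1)/(127/2) = -1388/1143; β = (54·1 − 5·(-44))/(127/2) = 548/127.
At u = 11: ŵ = (-1388/1143)·(11) + (548/127)·(1/11) = -163016/12573.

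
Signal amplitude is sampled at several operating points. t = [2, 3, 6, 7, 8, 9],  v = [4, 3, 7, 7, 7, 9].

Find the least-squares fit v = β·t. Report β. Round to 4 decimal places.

Normal-equation sums: Σt·t = 243.
For Aᵀv: Σt·v = 245.
AᵀA·[β]ᵀ = Aᵀv becomes [[243]]·[β]ᵀ = [245]ᵀ.
β = 245/243 = 1.00823.

β = 1.0082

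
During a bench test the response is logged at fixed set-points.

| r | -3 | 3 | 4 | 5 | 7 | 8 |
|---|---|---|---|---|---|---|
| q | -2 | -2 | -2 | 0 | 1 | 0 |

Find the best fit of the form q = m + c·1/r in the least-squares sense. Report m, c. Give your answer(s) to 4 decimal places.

m = -0.9383, c = 0.8770

Sums needed: Σ1 = 6, Σ1/r = 201/280, Σ1/r·1/r = 254549/705600.
Right-hand side: Σq = -5, Σ1/r·q = -5/14.
Normal equations: [[6, 201/280]; [201/280, 254549/705600]]·[m, c]ᵀ = [-5, -5/14]ᵀ.
Δ = 6·(254549/705600) − (201/280)² = 77579/47040.
m = ((-5)·(254549/705600) − (201/280)·(-5/14))/(77579/47040) = -218369/232737; c = (6·(-5/14) − (201/280)·(-5))/(77579/47040) = 68040/77579.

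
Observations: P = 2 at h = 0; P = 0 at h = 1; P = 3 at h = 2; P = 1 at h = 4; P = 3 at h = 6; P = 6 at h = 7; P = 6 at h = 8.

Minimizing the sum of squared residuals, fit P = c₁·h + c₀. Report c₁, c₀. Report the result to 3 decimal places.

c₁ = 0.586, c₀ = 0.655

Forming XᵀX = [[170, 28]; [28, 7]] and XᵀP = [118, 21]ᵀ gives XᵀX·[c₁, c₀]ᵀ = XᵀP.
Eliminating c₀: 7·(row 1) − 28·(row 2) gives 406·c₁ = 7·118 − 28·21 = 238, so c₁ = 17/29.
Then c₀ = (21 − 28·(17/29))/7 = 19/29.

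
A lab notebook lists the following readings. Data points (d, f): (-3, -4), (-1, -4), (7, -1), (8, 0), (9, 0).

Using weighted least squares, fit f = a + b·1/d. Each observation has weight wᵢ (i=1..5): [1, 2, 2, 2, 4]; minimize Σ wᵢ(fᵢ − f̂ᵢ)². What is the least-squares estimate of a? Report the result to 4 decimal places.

The normal equations are: 11·a + (-341/252)·b = -14;  (-341/252)·a + (283553/127008)·b = 190/21.
det = 11·(283553/127008) − (-341/252)² = 2886521/127008.
a = ((-14)·(283553/127008) − (-341/252)·(190/21))/(2886521/127008) = -2414782/2886521; b = (11·(190/21) − (-341/252)·(-14))/(2886521/127008) = 930384/262411.

a = -0.8366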